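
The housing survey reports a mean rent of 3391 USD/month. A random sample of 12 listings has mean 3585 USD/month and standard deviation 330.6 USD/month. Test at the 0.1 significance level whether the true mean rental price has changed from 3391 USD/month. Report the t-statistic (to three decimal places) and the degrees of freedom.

H0: μ = 3391; H1: μ ≠ 3391 (one-sample t-test, two-sided).
t = (x̄ − μ₀)/(s/√n) = (3585 − 3391)/(330.6/√12) = 2.033
df = n − 1 = 11
Two-sided p-value ≈ 0.067
Since p ≈ 0.067 < α = 0.1, reject H0; the data support H1.

t = 2.033, df = 11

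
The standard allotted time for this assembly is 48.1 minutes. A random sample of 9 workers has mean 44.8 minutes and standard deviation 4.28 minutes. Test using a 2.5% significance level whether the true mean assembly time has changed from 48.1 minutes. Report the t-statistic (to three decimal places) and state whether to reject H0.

t = -2.313; fail to reject H0

H0: μ = 48.1; H1: μ ≠ 48.1 (one-sample t-test, two-sided).
t = (x̄ − μ₀)/(s/√n) = (44.8 − 48.1)/(4.28/√9) = -2.313
df = n − 1 = 8
Two-sided p-value ≈ 0.0495
Since p ≈ 0.0495 > α = 0.025, fail to reject H0; the data do not provide sufficient evidence against H0.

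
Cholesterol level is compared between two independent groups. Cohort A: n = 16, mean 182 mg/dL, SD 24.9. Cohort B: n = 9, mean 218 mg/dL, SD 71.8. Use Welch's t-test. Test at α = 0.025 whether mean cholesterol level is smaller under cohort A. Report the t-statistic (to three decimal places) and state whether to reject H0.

Let group 1 = cohort A, group 2 = cohort B. H0: μ_1 = μ_2; H1: μ_1 < μ_2 (Welch's two-sample t-test, left-tailed).
t = (x̄_1 − x̄_2)/√(s_1²/n_1 + s_2²/n_2) = (182 − 218)/√(24.9²/16 + 71.8²/9) = -1.456
Welch–Satterthwaite df ≈ 9.10
p-value = P(T ≤ -1.456) ≈ 0.090
Since p ≈ 0.090 > α = 0.025, fail to reject H0; the data do not provide sufficient evidence against H0.

t = -1.456; fail to reject H0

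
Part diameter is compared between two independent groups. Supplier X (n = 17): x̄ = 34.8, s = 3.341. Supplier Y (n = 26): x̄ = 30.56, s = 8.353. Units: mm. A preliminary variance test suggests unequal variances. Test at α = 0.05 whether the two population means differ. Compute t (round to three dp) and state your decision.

t = 2.320; reject H0

Let group 1 = supplier X, group 2 = supplier Y. H0: μ_1 = μ_2; H1: μ_1 ≠ μ_2 (Welch's two-sample t-test, two-sided).
t = (x̄_1 − x̄_2)/√(s_1²/n_1 + s_2²/n_2) = (34.8 − 30.56)/√(3.341²/17 + 8.353²/26) = 2.320
Welch–Satterthwaite df ≈ 35.42
Two-sided p-value ≈ 0.0262
Since p ≈ 0.0262 < α = 0.05, reject H0; the data support H1.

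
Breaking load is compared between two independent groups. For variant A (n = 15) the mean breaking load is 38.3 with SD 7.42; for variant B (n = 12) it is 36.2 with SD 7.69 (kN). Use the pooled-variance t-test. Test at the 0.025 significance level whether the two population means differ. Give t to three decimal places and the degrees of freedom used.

t = 0.719, df = 25

Let group 1 = variant A, group 2 = variant B. H0: μ_1 = μ_2; H1: μ_1 ≠ μ_2 (two-sample pooled-variance t-test, two-sided).
s_p² = [(15−1)·7.42² + (12−1)·7.69²]/(15+12−2) = 56.8515
t = (38.3 − 36.2)/√[56.8515·(1/15 + 1/12)] = 0.719
df = n₁ + n₂ − 2 = 25
Two-sided p-value ≈ 0.4787
Since p ≈ 0.4787 > α = 0.025, fail to reject H0; the data do not provide sufficient evidence against H0.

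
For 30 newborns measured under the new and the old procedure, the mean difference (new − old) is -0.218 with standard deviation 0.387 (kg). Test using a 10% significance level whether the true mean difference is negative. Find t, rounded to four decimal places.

-3.0854

H0: μ_d = 0; H1: μ_d < 0 (paired t-test on the differences, left-tailed).
t = d̄/(s_d/√n) = -0.218/(0.387/√30) = -3.0854
df = n − 1 = 29
p-value = P(T ≤ -3.0854) ≈ 0.002
Since p ≈ 0.002 < α = 0.1, reject H0; the evidence is statistically significant.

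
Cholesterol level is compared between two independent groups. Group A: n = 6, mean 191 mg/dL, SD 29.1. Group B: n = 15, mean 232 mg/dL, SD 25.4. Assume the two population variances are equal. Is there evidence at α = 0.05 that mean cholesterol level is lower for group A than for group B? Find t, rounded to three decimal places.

-3.212

Let group 1 = group A, group 2 = group B. H0: μ_1 = μ_2; H1: μ_1 < μ_2 (two-sample pooled-variance t-test, left-tailed).
s_p² = [(6−1)·29.1² + (15−1)·25.4²]/(6+15−2) = 698.226
t = (191 − 232)/√[698.226·(1/6 + 1/15)] = -3.212
df = n₁ + n₂ − 2 = 19
p-value = P(T ≤ -3.212) ≈ 0.0023
Since p ≈ 0.0023 < α = 0.05, reject H0; the evidence is statistically significant.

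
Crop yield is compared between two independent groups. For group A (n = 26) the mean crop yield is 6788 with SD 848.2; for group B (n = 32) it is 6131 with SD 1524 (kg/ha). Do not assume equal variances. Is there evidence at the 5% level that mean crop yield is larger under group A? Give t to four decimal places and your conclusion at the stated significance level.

t = 2.0750; reject H0

Let group 1 = group A, group 2 = group B. H0: μ_1 = μ_2; H1: μ_1 > μ_2 (Welch's two-sample t-test, right-tailed).
t = (x̄_1 − x̄_2)/√(s_1²/n_1 + s_2²/n_2) = (6788 − 6131)/√(848.2²/26 + 1524²/32) = 2.0750
Welch–Satterthwaite df ≈ 50.11
p-value = P(T ≥ 2.0750) ≈ 0.022
Since p ≈ 0.022 < α = 0.05, reject H0; the evidence is statistically significant.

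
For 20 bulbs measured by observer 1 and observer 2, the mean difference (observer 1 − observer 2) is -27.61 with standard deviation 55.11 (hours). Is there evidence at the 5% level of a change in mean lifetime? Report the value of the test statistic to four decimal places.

-2.2405

H0: μ_d = 0; H1: μ_d ≠ 0 (paired t-test on the differences, two-sided).
t = d̄/(s_d/√n) = -27.61/(55.11/√20) = -2.2405
df = n − 1 = 19
Two-sided p-value ≈ 0.0372
Since p ≈ 0.0372 < α = 0.05, reject H0; the evidence is statistically significant.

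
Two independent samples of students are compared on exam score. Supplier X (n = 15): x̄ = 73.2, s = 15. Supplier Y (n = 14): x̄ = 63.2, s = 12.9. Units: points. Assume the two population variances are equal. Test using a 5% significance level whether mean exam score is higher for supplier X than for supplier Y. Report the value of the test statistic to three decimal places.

Let group 1 = supplier X, group 2 = supplier Y. H0: μ_1 = μ_2; H1: μ_1 > μ_2 (two-sample pooled-variance t-test, right-tailed).
s_p² = [(15−1)·15² + (14−1)·12.9²]/(15+14−2) = 196.79
t = (73.2 − 63.2)/√[196.79·(1/15 + 1/14)] = 1.918
df = n₁ + n₂ − 2 = 27
p-value = P(T ≥ 1.918) ≈ 0.0329
Since p ≈ 0.0329 < α = 0.05, reject H0; the data support H1.

1.918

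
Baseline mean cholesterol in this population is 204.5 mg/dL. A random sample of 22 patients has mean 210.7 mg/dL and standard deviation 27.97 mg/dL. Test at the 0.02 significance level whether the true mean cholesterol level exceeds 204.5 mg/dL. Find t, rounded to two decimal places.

1.04

H0: μ = 204.5; H1: μ > 204.5 (one-sample t-test, right-tailed).
t = (x̄ − μ₀)/(s/√n) = (210.7 − 204.5)/(27.97/√22) = 1.04
df = n − 1 = 21
p-value = P(T ≥ 1.04) ≈ 0.155
Since p ≈ 0.155 > α = 0.02, fail to reject H0; the evidence is not statistically significant.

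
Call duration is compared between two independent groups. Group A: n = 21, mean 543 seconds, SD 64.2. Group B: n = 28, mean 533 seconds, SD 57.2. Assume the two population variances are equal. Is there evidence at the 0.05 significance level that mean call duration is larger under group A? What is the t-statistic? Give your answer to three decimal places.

0.575

Let group 1 = group A, group 2 = group B. H0: μ_1 = μ_2; H1: μ_1 > μ_2 (two-sample pooled-variance t-test, right-tailed).
s_p² = [(21−1)·64.2² + (28−1)·57.2²]/(21+28−2) = 3633.46
t = (543 − 533)/√[3633.46·(1/21 + 1/28)] = 0.575
df = n₁ + n₂ − 2 = 47
p-value = P(T ≥ 0.575) ≈ 0.284
Since p ≈ 0.284 > α = 0.05, fail to reject H0; the data do not provide sufficient evidence against H0.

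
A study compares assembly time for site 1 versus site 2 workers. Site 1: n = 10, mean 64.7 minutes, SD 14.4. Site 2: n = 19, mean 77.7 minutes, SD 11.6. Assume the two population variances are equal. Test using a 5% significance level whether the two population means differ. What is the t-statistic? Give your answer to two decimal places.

-2.64

Let group 1 = site 1, group 2 = site 2. H0: μ_1 = μ_2; H1: μ_1 ≠ μ_2 (two-sample pooled-variance t-test, two-sided).
s_p² = [(10−1)·14.4² + (19−1)·11.6²]/(10+19−2) = 158.827
t = (64.7 − 77.7)/√[158.827·(1/10 + 1/19)] = -2.64
df = n₁ + n₂ − 2 = 27
Two-sided p-value ≈ 0.0136
Since p ≈ 0.0136 < α = 0.05, reject H0; the evidence is statistically significant.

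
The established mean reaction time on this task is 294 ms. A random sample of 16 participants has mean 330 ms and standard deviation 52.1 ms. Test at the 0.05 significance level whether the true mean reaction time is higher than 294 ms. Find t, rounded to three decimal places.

2.764

H0: μ = 294; H1: μ > 294 (one-sample t-test, right-tailed).
t = (x̄ − μ₀)/(s/√n) = (330 − 294)/(52.1/√16) = 2.764
df = n − 1 = 15
p-value = P(T ≥ 2.764) ≈ 0.0072
Since p ≈ 0.0072 < α = 0.05, reject H0; the evidence is statistically significant.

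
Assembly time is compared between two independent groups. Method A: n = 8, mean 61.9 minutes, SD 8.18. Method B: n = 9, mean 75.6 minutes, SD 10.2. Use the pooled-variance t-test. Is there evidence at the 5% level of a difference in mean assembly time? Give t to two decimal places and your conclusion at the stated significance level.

Let group 1 = method A, group 2 = method B. H0: μ_1 = μ_2; H1: μ_1 ≠ μ_2 (two-sample pooled-variance t-test, two-sided).
s_p² = [(8−1)·8.18² + (9−1)·10.2²]/(8+9−2) = 86.7138
t = (61.9 − 75.6)/√[86.7138·(1/8 + 1/9)] = -3.03
df = n₁ + n₂ − 2 = 15
Two-sided p-value ≈ 0.0085
Since p ≈ 0.0085 < α = 0.05, reject H0; the data support H1.

t = -3.03; reject H0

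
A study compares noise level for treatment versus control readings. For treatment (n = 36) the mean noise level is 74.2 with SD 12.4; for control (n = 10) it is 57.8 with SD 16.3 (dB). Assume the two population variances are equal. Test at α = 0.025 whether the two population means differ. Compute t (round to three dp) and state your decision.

Let group 1 = treatment, group 2 = control. H0: μ_1 = μ_2; H1: μ_1 ≠ μ_2 (two-sample pooled-variance t-test, two-sided).
s_p² = [(36−1)·12.4² + (10−1)·16.3²]/(36+10−2) = 176.655
t = (74.2 − 57.8)/√[176.655·(1/36 + 1/10)] = 3.452
df = n₁ + n₂ − 2 = 44
Two-sided p-value ≈ 0.0012
Since p ≈ 0.0012 < α = 0.025, reject H0; the evidence is statistically significant.

t = 3.452; reject H0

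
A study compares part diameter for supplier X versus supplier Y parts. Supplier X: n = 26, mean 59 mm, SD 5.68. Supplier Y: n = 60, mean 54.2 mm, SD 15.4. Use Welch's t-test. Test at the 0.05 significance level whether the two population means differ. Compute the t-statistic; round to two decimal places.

2.11

Let group 1 = supplier X, group 2 = supplier Y. H0: μ_1 = μ_2; H1: μ_1 ≠ μ_2 (Welch's two-sample t-test, two-sided).
t = (x̄_1 − x̄_2)/√(s_1²/n_1 + s_2²/n_2) = (59 − 54.2)/√(5.68²/26 + 15.4²/60) = 2.11
Welch–Satterthwaite df ≈ 82.64
Two-sided p-value ≈ 0.0382
Since p ≈ 0.0382 < α = 0.05, reject H0; the evidence is statistically significant.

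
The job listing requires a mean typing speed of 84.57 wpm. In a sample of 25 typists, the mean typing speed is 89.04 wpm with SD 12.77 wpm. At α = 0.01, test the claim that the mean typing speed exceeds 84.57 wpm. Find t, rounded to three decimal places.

H0: μ = 84.57; H1: μ > 84.57 (one-sample t-test, right-tailed).
t = (x̄ − μ₀)/(s/√n) = (89.04 − 84.57)/(12.77/√25) = 1.750
df = n − 1 = 24
p-value = P(T ≥ 1.750) ≈ 0.046
Since p ≈ 0.046 > α = 0.01, fail to reject H0; the data do not provide sufficient evidence against H0.

1.750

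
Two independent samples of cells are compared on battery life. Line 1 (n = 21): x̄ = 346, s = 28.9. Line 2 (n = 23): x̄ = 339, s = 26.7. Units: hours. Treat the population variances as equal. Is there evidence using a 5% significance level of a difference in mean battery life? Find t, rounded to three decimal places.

0.835

Let group 1 = line 1, group 2 = line 2. H0: μ_1 = μ_2; H1: μ_1 ≠ μ_2 (two-sample pooled-variance t-test, two-sided).
s_p² = [(21−1)·28.9² + (23−1)·26.7²]/(21+23−2) = 771.138
t = (346 − 339)/√[771.138·(1/21 + 1/23)] = 0.835
df = n₁ + n₂ − 2 = 42
Two-sided p-value ≈ 0.408
Since p ≈ 0.408 > α = 0.05, fail to reject H0; the data do not provide sufficient evidence against H0.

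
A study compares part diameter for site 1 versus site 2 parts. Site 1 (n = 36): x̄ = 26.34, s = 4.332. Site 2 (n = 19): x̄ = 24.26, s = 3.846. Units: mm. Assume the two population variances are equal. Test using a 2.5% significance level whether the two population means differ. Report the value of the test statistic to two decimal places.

Let group 1 = site 1, group 2 = site 2. H0: μ_1 = μ_2; H1: μ_1 ≠ μ_2 (two-sample pooled-variance t-test, two-sided).
s_p² = [(36−1)·4.332² + (19−1)·3.846²]/(36+19−2) = 17.4164
t = (26.34 − 24.26)/√[17.4164·(1/36 + 1/19)] = 1.76
df = n₁ + n₂ − 2 = 53
Two-sided p-value ≈ 0.0846
Since p ≈ 0.0846 > α = 0.025, fail to reject H0; the data do not provide sufficient evidence against H0.

1.76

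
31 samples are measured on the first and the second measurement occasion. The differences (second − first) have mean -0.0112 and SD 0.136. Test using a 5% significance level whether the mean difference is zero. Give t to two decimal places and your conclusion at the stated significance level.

H0: μ_d = 0; H1: μ_d ≠ 0 (paired t-test on the differences, two-sided).
t = d̄/(s_d/√n) = -0.0112/(0.136/√31) = -0.46
df = n − 1 = 30
Two-sided p-value ≈ 0.650
Since p ≈ 0.650 > α = 0.05, fail to reject H0; the data do not provide sufficient evidence against H0.

t = -0.46; fail to reject H0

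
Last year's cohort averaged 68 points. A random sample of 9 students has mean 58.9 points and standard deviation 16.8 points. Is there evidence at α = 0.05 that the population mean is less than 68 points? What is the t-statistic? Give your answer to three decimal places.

H0: μ = 68; H1: μ < 68 (one-sample t-test, left-tailed).
t = (x̄ − μ₀)/(s/√n) = (58.9 − 68)/(16.8/√9) = -1.625
df = n − 1 = 8
p-value = P(T ≤ -1.625) ≈ 0.0714
Since p ≈ 0.0714 > α = 0.05, fail to reject H0; the data do not provide sufficient evidence against H0.

-1.625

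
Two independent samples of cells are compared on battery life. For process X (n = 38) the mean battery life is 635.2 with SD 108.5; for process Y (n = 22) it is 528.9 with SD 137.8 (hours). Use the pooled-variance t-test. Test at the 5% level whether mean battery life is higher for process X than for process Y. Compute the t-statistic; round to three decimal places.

Let group 1 = process X, group 2 = process Y. H0: μ_1 = μ_2; H1: μ_1 > μ_2 (two-sample pooled-variance t-test, right-tailed).
s_p² = [(38−1)·108.5² + (22−1)·137.8²]/(38+22−2) = 14385.2
t = (635.2 − 528.9)/√[14385.2·(1/38 + 1/22)] = 3.308
df = n₁ + n₂ − 2 = 58
p-value = P(T ≥ 3.308) ≈ 0.001
Since p ≈ 0.001 < α = 0.05, reject H0; the evidence is statistically significant.

3.308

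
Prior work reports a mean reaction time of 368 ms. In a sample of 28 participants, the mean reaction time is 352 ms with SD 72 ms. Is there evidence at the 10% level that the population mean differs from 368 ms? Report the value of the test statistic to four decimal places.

-1.1759

H0: μ = 368; H1: μ ≠ 368 (one-sample t-test, two-sided).
t = (x̄ − μ₀)/(s/√n) = (352 − 368)/(72/√28) = -1.1759
df = n − 1 = 27
Two-sided p-value ≈ 0.250
Since p ≈ 0.250 > α = 0.1, fail to reject H0; the evidence is not statistically significant.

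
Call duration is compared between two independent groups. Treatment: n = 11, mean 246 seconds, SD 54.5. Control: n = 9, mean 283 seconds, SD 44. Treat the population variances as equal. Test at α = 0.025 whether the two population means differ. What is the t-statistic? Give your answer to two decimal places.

-1.64

Let group 1 = treatment, group 2 = control. H0: μ_1 = μ_2; H1: μ_1 ≠ μ_2 (two-sample pooled-variance t-test, two-sided).
s_p² = [(11−1)·54.5² + (9−1)·44²]/(11+9−2) = 2510.58
t = (246 − 283)/√[2510.58·(1/11 + 1/9)] = -1.64
df = n₁ + n₂ − 2 = 18
Two-sided p-value ≈ 0.118
Since p ≈ 0.118 > α = 0.025, fail to reject H0; the data do not provide sufficient evidence against H0.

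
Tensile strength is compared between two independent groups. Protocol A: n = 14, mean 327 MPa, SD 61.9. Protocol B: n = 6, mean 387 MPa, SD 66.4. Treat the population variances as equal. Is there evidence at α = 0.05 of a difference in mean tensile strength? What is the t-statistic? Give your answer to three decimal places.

-1.946

Let group 1 = protocol A, group 2 = protocol B. H0: μ_1 = μ_2; H1: μ_1 ≠ μ_2 (two-sample pooled-variance t-test, two-sided).
s_p² = [(14−1)·61.9² + (6−1)·66.4²]/(14+6−2) = 3991.98
t = (327 − 387)/√[3991.98·(1/14 + 1/6)] = -1.946
df = n₁ + n₂ − 2 = 18
Two-sided p-value ≈ 0.067
Since p ≈ 0.067 > α = 0.05, fail to reject H0; the evidence is not statistically significant.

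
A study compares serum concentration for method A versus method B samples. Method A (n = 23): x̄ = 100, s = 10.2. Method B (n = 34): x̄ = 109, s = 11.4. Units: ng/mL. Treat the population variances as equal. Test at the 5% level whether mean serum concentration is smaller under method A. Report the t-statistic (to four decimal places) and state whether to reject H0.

Let group 1 = method A, group 2 = method B. H0: μ_1 = μ_2; H1: μ_1 < μ_2 (two-sample pooled-variance t-test, left-tailed).
s_p² = [(23−1)·10.2² + (34−1)·11.4²]/(23+34−2) = 119.592
t = (100 − 109)/√[119.592·(1/23 + 1/34)] = -3.0483
df = n₁ + n₂ − 2 = 55
p-value = P(T ≤ -3.0483) ≈ 0.002
Since p ≈ 0.002 < α = 0.05, reject H0; the data support H1.

t = -3.0483; reject H0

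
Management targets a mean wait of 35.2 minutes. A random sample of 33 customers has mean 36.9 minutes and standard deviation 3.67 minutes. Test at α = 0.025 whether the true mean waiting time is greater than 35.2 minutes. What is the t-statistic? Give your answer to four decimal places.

H0: μ = 35.2; H1: μ > 35.2 (one-sample t-test, right-tailed).
t = (x̄ − μ₀)/(s/√n) = (36.9 − 35.2)/(3.67/√33) = 2.6610
df = n − 1 = 32
p-value = P(T ≥ 2.6610) ≈ 0.0060
Since p ≈ 0.0060 < α = 0.025, reject H0; the data support H1.

2.6610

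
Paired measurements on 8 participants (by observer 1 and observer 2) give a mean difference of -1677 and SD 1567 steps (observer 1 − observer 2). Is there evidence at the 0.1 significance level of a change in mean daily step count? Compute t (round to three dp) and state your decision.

H0: μ_d = 0; H1: μ_d ≠ 0 (paired t-test on the differences, two-sided).
t = d̄/(s_d/√n) = -1677/(1567/√8) = -3.027
df = n − 1 = 7
Two-sided p-value ≈ 0.019
Since p ≈ 0.019 < α = 0.1, reject H0; the evidence is statistically significant.

t = -3.027; reject H0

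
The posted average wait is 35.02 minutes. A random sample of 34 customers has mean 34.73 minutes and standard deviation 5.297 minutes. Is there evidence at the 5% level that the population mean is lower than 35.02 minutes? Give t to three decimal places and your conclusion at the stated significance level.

H0: μ = 35.02; H1: μ < 35.02 (one-sample t-test, left-tailed).
t = (x̄ − μ₀)/(s/√n) = (34.73 − 35.02)/(5.297/√34) = -0.319
df = n − 1 = 33
p-value = P(T ≤ -0.319) ≈ 0.376
Since p ≈ 0.376 > α = 0.05, fail to reject H0; the data do not provide sufficient evidence against H0.

t = -0.319; fail to reject H0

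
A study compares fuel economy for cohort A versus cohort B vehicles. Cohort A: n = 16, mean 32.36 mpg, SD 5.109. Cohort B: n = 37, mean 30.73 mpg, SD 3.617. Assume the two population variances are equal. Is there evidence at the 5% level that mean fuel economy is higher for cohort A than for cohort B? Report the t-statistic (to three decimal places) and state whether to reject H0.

t = 1.325; fail to reject H0

Let group 1 = cohort A, group 2 = cohort B. H0: μ_1 = μ_2; H1: μ_1 > μ_2 (two-sample pooled-variance t-test, right-tailed).
s_p² = [(16−1)·5.109² + (37−1)·3.617²]/(16+37−2) = 16.9119
t = (32.36 − 30.73)/√[16.9119·(1/16 + 1/37)] = 1.325
df = n₁ + n₂ − 2 = 51
p-value = P(T ≥ 1.325) ≈ 0.096
Since p ≈ 0.096 > α = 0.05, fail to reject H0; the evidence is not statistically significant.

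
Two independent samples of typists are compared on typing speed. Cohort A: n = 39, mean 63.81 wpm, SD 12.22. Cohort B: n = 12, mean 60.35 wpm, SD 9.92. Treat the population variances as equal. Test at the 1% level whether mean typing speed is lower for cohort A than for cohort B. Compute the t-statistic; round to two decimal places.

Let group 1 = cohort A, group 2 = cohort B. H0: μ_1 = μ_2; H1: μ_1 < μ_2 (two-sample pooled-variance t-test, left-tailed).
s_p² = [(39−1)·12.22² + (12−1)·9.92²]/(39+12−2) = 137.897
t = (63.81 − 60.35)/√[137.897·(1/39 + 1/12)] = 0.89
df = n₁ + n₂ − 2 = 49
p-value = P(T ≤ 0.89) ≈ 0.812
Since p ≈ 0.812 > α = 0.01, fail to reject H0; the data do not provide sufficient evidence against H0.

0.89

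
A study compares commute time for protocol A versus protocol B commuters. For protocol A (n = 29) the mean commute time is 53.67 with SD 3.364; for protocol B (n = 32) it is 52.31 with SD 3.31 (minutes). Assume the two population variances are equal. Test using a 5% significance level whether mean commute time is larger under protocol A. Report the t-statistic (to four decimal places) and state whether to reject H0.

Let group 1 = protocol A, group 2 = protocol B. H0: μ_1 = μ_2; H1: μ_1 > μ_2 (two-sample pooled-variance t-test, right-tailed).
s_p² = [(29−1)·3.364² + (32−1)·3.31²]/(29+32−2) = 11.1271
t = (53.67 − 52.31)/√[11.1271·(1/29 + 1/32)] = 1.5902
df = n₁ + n₂ − 2 = 59
p-value = P(T ≥ 1.5902) ≈ 0.0586
Since p ≈ 0.0586 > α = 0.05, fail to reject H0; the evidence is not statistically significant.

t = 1.5902; fail to reject H0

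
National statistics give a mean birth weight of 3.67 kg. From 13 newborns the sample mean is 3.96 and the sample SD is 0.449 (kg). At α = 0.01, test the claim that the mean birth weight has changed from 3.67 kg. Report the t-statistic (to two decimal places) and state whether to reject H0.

t = 2.33; fail to reject H0

H0: μ = 3.67; H1: μ ≠ 3.67 (one-sample t-test, two-sided).
t = (x̄ − μ₀)/(s/√n) = (3.96 − 3.67)/(0.449/√13) = 2.33
df = n − 1 = 12
Two-sided p-value ≈ 0.038
Since p ≈ 0.038 > α = 0.01, fail to reject H0; the evidence is not statistically significant.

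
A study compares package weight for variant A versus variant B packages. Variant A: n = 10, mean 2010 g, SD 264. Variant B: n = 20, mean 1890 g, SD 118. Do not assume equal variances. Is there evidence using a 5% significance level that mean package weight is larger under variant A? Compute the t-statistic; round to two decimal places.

1.37

Let group 1 = variant A, group 2 = variant B. H0: μ_1 = μ_2; H1: μ_1 > μ_2 (Welch's two-sample t-test, right-tailed).
t = (x̄_1 − x̄_2)/√(s_1²/n_1 + s_2²/n_2) = (2010 − 1890)/√(264²/10 + 118²/20) = 1.37
Welch–Satterthwaite df ≈ 10.84
p-value = P(T ≥ 1.37) ≈ 0.099
Since p ≈ 0.099 > α = 0.05, fail to reject H0; the evidence is not statistically significant.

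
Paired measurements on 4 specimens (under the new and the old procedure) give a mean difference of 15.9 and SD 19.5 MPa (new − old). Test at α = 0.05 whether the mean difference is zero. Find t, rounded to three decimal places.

H0: μ_d = 0; H1: μ_d ≠ 0 (paired t-test on the differences, two-sided).
t = d̄/(s_d/√n) = 15.9/(19.5/√4) = 1.631
df = n − 1 = 3
Two-sided p-value ≈ 0.201
Since p ≈ 0.201 > α = 0.05, fail to reject H0; the data do not provide sufficient evidence against H0.

1.631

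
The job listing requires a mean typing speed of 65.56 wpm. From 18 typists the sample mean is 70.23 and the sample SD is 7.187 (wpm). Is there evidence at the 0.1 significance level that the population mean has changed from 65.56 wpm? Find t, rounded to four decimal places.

2.7568

H0: μ = 65.56; H1: μ ≠ 65.56 (one-sample t-test, two-sided).
t = (x̄ − μ₀)/(s/√n) = (70.23 − 65.56)/(7.187/√18) = 2.7568
df = n − 1 = 17
Two-sided p-value ≈ 0.0135
Since p ≈ 0.0135 < α = 0.1, reject H0; the evidence is statistically significant.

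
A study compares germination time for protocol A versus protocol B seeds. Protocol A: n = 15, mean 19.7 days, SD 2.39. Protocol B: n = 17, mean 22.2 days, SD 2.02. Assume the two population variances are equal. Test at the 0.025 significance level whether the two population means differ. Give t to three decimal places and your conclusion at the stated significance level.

t = -3.207; reject H0

Let group 1 = protocol A, group 2 = protocol B. H0: μ_1 = μ_2; H1: μ_1 ≠ μ_2 (two-sample pooled-variance t-test, two-sided).
s_p² = [(15−1)·2.39² + (17−1)·2.02²]/(15+17−2) = 4.84186
t = (19.7 − 22.2)/√[4.84186·(1/15 + 1/17)] = -3.207
df = n₁ + n₂ − 2 = 30
Two-sided p-value ≈ 0.0032
Since p ≈ 0.0032 < α = 0.025, reject H0; the data support H1.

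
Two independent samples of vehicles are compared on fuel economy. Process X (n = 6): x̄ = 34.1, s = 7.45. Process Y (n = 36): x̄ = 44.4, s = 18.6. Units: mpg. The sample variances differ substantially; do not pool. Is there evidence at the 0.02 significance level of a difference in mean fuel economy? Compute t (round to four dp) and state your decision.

t = -2.3717; fail to reject H0

Let group 1 = process X, group 2 = process Y. H0: μ_1 = μ_2; H1: μ_1 ≠ μ_2 (Welch's two-sample t-test, two-sided).
t = (x̄_1 − x̄_2)/√(s_1²/n_1 + s_2²/n_2) = (34.1 − 44.4)/√(7.45²/6 + 18.6²/36) = -2.3717
Welch–Satterthwaite df ≈ 18.01
Two-sided p-value ≈ 0.0291
Since p ≈ 0.0291 > α = 0.02, fail to reject H0; the evidence is not statistically significant.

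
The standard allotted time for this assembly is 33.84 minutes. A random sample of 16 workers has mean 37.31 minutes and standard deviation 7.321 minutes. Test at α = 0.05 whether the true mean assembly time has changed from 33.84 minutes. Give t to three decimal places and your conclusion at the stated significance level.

t = 1.896; fail to reject H0

H0: μ = 33.84; H1: μ ≠ 33.84 (one-sample t-test, two-sided).
t = (x̄ − μ₀)/(s/√n) = (37.31 − 33.84)/(7.321/√16) = 1.896
df = n − 1 = 15
Two-sided p-value ≈ 0.0774
Since p ≈ 0.0774 > α = 0.05, fail to reject H0; the evidence is not statistically significant.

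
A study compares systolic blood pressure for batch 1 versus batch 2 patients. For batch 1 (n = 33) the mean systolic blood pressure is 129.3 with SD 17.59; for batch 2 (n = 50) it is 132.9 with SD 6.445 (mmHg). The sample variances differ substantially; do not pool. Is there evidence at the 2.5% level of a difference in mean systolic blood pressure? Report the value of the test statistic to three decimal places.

Let group 1 = batch 1, group 2 = batch 2. H0: μ_1 = μ_2; H1: μ_1 ≠ μ_2 (Welch's two-sample t-test, two-sided).
t = (x̄_1 − x̄_2)/√(s_1²/n_1 + s_2²/n_2) = (129.3 − 132.9)/√(17.59²/33 + 6.445²/50) = -1.127
Welch–Satterthwaite df ≈ 37.73
Two-sided p-value ≈ 0.267
Since p ≈ 0.267 > α = 0.025, fail to reject H0; the data do not provide sufficient evidence against H0.

-1.127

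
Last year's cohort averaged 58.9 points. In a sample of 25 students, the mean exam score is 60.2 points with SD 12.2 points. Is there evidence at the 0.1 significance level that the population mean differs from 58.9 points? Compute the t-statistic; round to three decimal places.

H0: μ = 58.9; H1: μ ≠ 58.9 (one-sample t-test, two-sided).
t = (x̄ − μ₀)/(s/√n) = (60.2 − 58.9)/(12.2/√25) = 0.533
df = n − 1 = 24
Two-sided p-value ≈ 0.5991
Since p ≈ 0.5991 > α = 0.1, fail to reject H0; the evidence is not statistically significant.

0.533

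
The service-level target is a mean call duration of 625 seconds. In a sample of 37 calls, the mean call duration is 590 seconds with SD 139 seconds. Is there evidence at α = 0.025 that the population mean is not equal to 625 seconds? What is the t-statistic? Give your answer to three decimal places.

-1.532

H0: μ = 625; H1: μ ≠ 625 (one-sample t-test, two-sided).
t = (x̄ − μ₀)/(s/√n) = (590 − 625)/(139/√37) = -1.532
df = n − 1 = 36
Two-sided p-value ≈ 0.1344
Since p ≈ 0.1344 > α = 0.025, fail to reject H0; the data do not provide sufficient evidence against H0.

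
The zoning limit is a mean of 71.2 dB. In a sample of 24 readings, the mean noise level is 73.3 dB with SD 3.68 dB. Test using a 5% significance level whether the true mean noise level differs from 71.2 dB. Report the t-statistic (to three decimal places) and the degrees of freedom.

H0: μ = 71.2; H1: μ ≠ 71.2 (one-sample t-test, two-sided).
t = (x̄ − μ₀)/(s/√n) = (73.3 − 71.2)/(3.68/√24) = 2.796
df = n − 1 = 23
Two-sided p-value ≈ 0.010
Since p ≈ 0.010 < α = 0.05, reject H0; the data support H1.

t = 2.796, df = 23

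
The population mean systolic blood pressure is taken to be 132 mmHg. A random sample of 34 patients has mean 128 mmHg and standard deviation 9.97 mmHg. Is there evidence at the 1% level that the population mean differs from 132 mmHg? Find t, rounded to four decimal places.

H0: μ = 132; H1: μ ≠ 132 (one-sample t-test, two-sided).
t = (x̄ − μ₀)/(s/√n) = (128 − 132)/(9.97/√34) = -2.3394
df = n − 1 = 33
Two-sided p-value ≈ 0.026
Since p ≈ 0.026 > α = 0.01, fail to reject H0; the evidence is not statistically significant.

-2.3394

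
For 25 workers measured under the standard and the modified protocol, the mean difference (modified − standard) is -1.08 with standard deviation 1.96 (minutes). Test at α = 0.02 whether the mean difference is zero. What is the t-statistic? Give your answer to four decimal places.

H0: μ_d = 0; H1: μ_d ≠ 0 (paired t-test on the differences, two-sided).
t = d̄/(s_d/√n) = -1.08/(1.96/√25) = -2.7551
df = n − 1 = 24
Two-sided p-value ≈ 0.011
Since p ≈ 0.011 < α = 0.02, reject H0; the data support H1.

-2.7551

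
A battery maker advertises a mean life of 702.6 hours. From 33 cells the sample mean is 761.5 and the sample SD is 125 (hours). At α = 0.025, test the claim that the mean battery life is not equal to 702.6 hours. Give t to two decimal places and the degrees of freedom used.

t = 2.71, df = 32

H0: μ = 702.6; H1: μ ≠ 702.6 (one-sample t-test, two-sided).
t = (x̄ − μ₀)/(s/√n) = (761.5 − 702.6)/(125/√33) = 2.71
df = n − 1 = 32
Two-sided p-value ≈ 0.0108
Since p ≈ 0.0108 < α = 0.025, reject H0; the data support H1.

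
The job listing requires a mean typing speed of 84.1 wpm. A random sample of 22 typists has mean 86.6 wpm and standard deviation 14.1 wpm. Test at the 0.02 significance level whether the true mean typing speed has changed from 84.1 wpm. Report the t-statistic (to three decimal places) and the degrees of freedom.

t = 0.832, df = 21

H0: μ = 84.1; H1: μ ≠ 84.1 (one-sample t-test, two-sided).
t = (x̄ − μ₀)/(s/√n) = (86.6 − 84.1)/(14.1/√22) = 0.832
df = n − 1 = 21
Two-sided p-value ≈ 0.4150
Since p ≈ 0.4150 > α = 0.02, fail to reject H0; the data do not provide sufficient evidence against H0.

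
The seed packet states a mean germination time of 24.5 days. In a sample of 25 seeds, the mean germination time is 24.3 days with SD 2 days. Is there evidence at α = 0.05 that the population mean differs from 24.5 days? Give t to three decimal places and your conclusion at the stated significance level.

t = -0.500; fail to reject H0

H0: μ = 24.5; H1: μ ≠ 24.5 (one-sample t-test, two-sided).
t = (x̄ − μ₀)/(s/√n) = (24.3 − 24.5)/(2/√25) = -0.500
df = n − 1 = 24
Two-sided p-value ≈ 0.622
Since p ≈ 0.622 > α = 0.05, fail to reject H0; the evidence is not statistically significant.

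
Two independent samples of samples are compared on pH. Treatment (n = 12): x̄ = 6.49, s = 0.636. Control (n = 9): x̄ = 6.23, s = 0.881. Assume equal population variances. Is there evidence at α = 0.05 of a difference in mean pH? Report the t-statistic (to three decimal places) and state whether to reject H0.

Let group 1 = treatment, group 2 = control. H0: μ_1 = μ_2; H1: μ_1 ≠ μ_2 (two-sample pooled-variance t-test, two-sided).
s_p² = [(12−1)·0.636² + (9−1)·0.881²]/(12+9−2) = 0.560987
t = (6.49 − 6.23)/√[0.560987·(1/12 + 1/9)] = 0.787
df = n₁ + n₂ − 2 = 19
Two-sided p-value ≈ 0.441
Since p ≈ 0.441 > α = 0.05, fail to reject H0; the data do not provide sufficient evidence against H0.

t = 0.787; fail to reject H0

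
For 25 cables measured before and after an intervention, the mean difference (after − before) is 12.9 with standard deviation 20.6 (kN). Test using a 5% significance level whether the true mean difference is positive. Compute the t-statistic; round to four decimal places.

3.1311

H0: μ_d = 0; H1: μ_d > 0 (paired t-test on the differences, right-tailed).
t = d̄/(s_d/√n) = 12.9/(20.6/√25) = 3.1311
df = n − 1 = 24
p-value = P(T ≥ 3.1311) ≈ 0.002
Since p ≈ 0.002 < α = 0.05, reject H0; the data support H1.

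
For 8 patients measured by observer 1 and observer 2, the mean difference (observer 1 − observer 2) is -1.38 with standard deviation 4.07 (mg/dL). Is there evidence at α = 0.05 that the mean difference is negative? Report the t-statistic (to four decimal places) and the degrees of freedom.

t = -0.9590, df = 7

H0: μ_d = 0; H1: μ_d < 0 (paired t-test on the differences, left-tailed).
t = d̄/(s_d/√n) = -1.38/(4.07/√8) = -0.9590
df = n − 1 = 7
p-value = P(T ≤ -0.9590) ≈ 0.185
Since p ≈ 0.185 > α = 0.05, fail to reject H0; the evidence is not statistically significant.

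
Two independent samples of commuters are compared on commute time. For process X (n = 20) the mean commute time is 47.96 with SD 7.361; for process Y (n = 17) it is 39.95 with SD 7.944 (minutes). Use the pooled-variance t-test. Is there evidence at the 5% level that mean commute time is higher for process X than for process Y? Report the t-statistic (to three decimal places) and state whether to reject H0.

Let group 1 = process X, group 2 = process Y. H0: μ_1 = μ_2; H1: μ_1 > μ_2 (two-sample pooled-variance t-test, right-tailed).
s_p² = [(20−1)·7.361² + (17−1)·7.944²]/(20+17−2) = 58.2633
t = (47.96 − 39.95)/√[58.2633·(1/20 + 1/17)] = 3.181
df = n₁ + n₂ − 2 = 35
p-value = P(T ≥ 3.181) ≈ 0.0015
Since p ≈ 0.0015 < α = 0.05, reject H0; the evidence is statistically significant.

t = 3.181; reject H0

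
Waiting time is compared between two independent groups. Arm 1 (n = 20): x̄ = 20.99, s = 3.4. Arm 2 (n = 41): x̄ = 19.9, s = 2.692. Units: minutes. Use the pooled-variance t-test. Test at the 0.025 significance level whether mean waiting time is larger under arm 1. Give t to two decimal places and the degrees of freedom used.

t = 1.36, df = 59

Let group 1 = arm 1, group 2 = arm 2. H0: μ_1 = μ_2; H1: μ_1 > μ_2 (two-sample pooled-variance t-test, right-tailed).
s_p² = [(20−1)·3.4² + (41−1)·2.692²]/(20+41−2) = 8.63584
t = (20.99 − 19.9)/√[8.63584·(1/20 + 1/41)] = 1.36
df = n₁ + n₂ − 2 = 59
p-value = P(T ≥ 1.36) ≈ 0.0895
Since p ≈ 0.0895 > α = 0.025, fail to reject H0; the data do not provide sufficient evidence against H0.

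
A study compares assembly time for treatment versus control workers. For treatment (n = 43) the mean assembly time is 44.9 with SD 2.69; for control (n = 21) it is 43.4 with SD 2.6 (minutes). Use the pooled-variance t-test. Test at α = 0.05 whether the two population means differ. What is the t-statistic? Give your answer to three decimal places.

2.117

Let group 1 = treatment, group 2 = control. H0: μ_1 = μ_2; H1: μ_1 ≠ μ_2 (two-sample pooled-variance t-test, two-sided).
s_p² = [(43−1)·2.69² + (21−1)·2.6²]/(43+21−2) = 7.08252
t = (44.9 − 43.4)/√[7.08252·(1/43 + 1/21)] = 2.117
df = n₁ + n₂ − 2 = 62
Two-sided p-value ≈ 0.0383
Since p ≈ 0.0383 < α = 0.05, reject H0; the data support H1.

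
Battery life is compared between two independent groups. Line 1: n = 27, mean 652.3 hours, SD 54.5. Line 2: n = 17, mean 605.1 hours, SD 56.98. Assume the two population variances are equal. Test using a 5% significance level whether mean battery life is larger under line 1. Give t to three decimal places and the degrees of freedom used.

t = 2.749, df = 42

Let group 1 = line 1, group 2 = line 2. H0: μ_1 = μ_2; H1: μ_1 > μ_2 (two-sample pooled-variance t-test, right-tailed).
s_p² = [(27−1)·54.5² + (17−1)·56.98²]/(27+17−2) = 3075.57
t = (652.3 − 605.1)/√[3075.57·(1/27 + 1/17)] = 2.749
df = n₁ + n₂ − 2 = 42
p-value = P(T ≥ 2.749) ≈ 0.0044
Since p ≈ 0.0044 < α = 0.05, reject H0; the data support H1.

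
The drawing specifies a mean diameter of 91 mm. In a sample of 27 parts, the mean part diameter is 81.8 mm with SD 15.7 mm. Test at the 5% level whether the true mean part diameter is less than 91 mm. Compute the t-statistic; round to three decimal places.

H0: μ = 91; H1: μ < 91 (one-sample t-test, left-tailed).
t = (x̄ − μ₀)/(s/√n) = (81.8 − 91)/(15.7/√27) = -3.045
df = n − 1 = 26
p-value = P(T ≤ -3.045) ≈ 0.0026
Since p ≈ 0.0026 < α = 0.05, reject H0; the evidence is statistically significant.

-3.045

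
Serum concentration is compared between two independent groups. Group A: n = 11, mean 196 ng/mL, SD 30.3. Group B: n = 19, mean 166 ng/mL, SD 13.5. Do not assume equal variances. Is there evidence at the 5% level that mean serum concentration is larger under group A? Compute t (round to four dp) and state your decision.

t = 3.1099; reject H0

Let group 1 = group A, group 2 = group B. H0: μ_1 = μ_2; H1: μ_1 > μ_2 (Welch's two-sample t-test, right-tailed).
t = (x̄_1 − x̄_2)/√(s_1²/n_1 + s_2²/n_2) = (196 − 166)/√(30.3²/11 + 13.5²/19) = 3.1099
Welch–Satterthwaite df ≈ 12.34
p-value = P(T ≥ 3.1099) ≈ 0.004
Since p ≈ 0.004 < α = 0.05, reject H0; the evidence is statistically significant.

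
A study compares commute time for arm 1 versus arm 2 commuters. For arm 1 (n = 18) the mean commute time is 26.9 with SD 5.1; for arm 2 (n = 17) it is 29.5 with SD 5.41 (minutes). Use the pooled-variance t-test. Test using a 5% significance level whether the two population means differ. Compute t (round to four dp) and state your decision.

t = -1.4636; fail to reject H0

Let group 1 = arm 1, group 2 = arm 2. H0: μ_1 = μ_2; H1: μ_1 ≠ μ_2 (two-sample pooled-variance t-test, two-sided).
s_p² = [(18−1)·5.1² + (17−1)·5.41²]/(18+17−2) = 27.5897
t = (26.9 − 29.5)/√[27.5897·(1/18 + 1/17)] = -1.4636
df = n₁ + n₂ − 2 = 33
Two-sided p-value ≈ 0.1528
Since p ≈ 0.1528 > α = 0.05, fail to reject H0; the data do not provide sufficient evidence against H0.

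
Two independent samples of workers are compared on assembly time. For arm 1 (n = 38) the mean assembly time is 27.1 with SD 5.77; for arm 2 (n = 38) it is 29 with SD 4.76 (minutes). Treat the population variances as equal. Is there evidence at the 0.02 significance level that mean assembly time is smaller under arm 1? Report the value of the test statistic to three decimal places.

-1.566

Let group 1 = arm 1, group 2 = arm 2. H0: μ_1 = μ_2; H1: μ_1 < μ_2 (two-sample pooled-variance t-test, left-tailed).
s_p² = [(38−1)·5.77² + (38−1)·4.76²]/(38+38−2) = 27.9752
t = (27.1 − 29)/√[27.9752·(1/38 + 1/38)] = -1.566
df = n₁ + n₂ − 2 = 74
p-value = P(T ≤ -1.566) ≈ 0.061
Since p ≈ 0.061 > α = 0.02, fail to reject H0; the evidence is not statistically significant.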